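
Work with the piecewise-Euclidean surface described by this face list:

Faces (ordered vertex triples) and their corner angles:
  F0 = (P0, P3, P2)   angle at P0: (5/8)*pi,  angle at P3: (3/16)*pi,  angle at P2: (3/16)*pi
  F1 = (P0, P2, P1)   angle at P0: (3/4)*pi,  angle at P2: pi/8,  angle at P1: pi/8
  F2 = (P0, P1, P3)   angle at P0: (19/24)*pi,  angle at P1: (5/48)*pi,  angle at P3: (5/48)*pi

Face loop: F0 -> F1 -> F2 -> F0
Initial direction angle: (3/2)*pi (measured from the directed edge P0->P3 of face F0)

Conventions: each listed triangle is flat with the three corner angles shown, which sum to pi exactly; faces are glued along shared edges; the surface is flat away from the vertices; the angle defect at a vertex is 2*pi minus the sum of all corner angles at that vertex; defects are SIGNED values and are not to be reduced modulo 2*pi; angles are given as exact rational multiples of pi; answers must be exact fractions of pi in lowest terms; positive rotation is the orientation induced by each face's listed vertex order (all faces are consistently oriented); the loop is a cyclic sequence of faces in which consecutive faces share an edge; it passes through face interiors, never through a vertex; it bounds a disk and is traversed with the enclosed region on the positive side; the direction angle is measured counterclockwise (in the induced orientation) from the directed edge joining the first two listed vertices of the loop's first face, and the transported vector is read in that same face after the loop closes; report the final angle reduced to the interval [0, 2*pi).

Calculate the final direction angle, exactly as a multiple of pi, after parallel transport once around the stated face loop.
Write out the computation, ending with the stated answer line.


enclosed vertex P0: corner angles sum to (13/6)*pi, defect = 2*pi - (13/6)*pi = -pi/6
transport around the loop rotates by the sum of enclosed defects; add to the initial angle mod 2*pi
final angle = (3/2)*pi - pi/6 = (4/3)*pi (mod 2*pi)

Answer: final direction angle = (4/3)*pi


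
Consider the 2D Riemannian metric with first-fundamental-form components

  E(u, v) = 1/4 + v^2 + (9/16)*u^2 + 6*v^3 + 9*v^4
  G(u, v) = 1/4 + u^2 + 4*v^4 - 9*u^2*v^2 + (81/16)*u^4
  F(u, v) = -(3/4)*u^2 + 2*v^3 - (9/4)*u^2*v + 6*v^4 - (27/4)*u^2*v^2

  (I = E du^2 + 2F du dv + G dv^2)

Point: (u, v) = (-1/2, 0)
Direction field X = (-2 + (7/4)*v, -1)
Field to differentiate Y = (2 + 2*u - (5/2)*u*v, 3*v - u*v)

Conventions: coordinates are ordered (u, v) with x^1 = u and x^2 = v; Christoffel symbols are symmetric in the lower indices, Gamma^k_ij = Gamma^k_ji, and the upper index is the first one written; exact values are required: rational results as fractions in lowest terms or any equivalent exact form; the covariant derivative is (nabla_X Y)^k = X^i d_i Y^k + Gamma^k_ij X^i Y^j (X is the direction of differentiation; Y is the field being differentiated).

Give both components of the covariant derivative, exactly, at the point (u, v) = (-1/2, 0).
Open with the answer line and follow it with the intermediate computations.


Answer: (nabla_X Y)^u = -64269/18596, (nabla_X Y)^v = -25687/9298

E = 25/64, F = -3/16, G = 209/256 at the point
E_u = -9/16, E_v = 0, F_u = 3/4, F_v = -9/16, G_u = -113/32, G_v = 0
EG - F^2 = 4649/16384;  g^inv = (16384/4649) * [[209/256, 3/16], [3/16, 25/64]]
first-kind symbols [ij,l] = (1/2)(d_i g_jl + d_j g_il - d_l g_ij): [uu,u] = E_u/2 = -9/32, [uu,v] = F_u - E_v/2 = 3/4, [uv,u] = E_v/2 = 0, [uv,v] = G_u/2 = -113/64, [vv,u] = F_v - G_u/2 = 77/64, [vv,v] = G_v/2 = 0
Gamma^u_ij = (G*[ij,u] - F*[ij,v])/(EG - F^2), Gamma^v_ij = (E*[ij,v] - F*[ij,u])/(EG - F^2)
Gamma_uuu = -1458/4649, Gamma_uuv = -5424/4649, Gamma_uvv = 16093/4649, Gamma_vuu = 3936/4649, Gamma_vuv = -11300/4649, Gamma_vvv = 3696/4649
X = (-2, -1), Y = (1, 0) at the point


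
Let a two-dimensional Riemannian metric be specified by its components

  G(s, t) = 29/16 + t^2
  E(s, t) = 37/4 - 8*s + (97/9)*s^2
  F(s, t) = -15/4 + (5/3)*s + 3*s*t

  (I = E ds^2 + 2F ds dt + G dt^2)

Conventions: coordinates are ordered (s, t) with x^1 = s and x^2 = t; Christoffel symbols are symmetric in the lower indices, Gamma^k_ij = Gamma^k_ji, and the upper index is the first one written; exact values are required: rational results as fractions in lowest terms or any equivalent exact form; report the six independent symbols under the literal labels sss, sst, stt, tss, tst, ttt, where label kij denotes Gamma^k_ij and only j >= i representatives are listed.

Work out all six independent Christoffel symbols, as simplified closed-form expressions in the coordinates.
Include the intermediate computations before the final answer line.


E = 37/4 - 8*s + (97/9)*s^2; F = -15/4 + (5/3)*s + 3*s*t; G = 29/16 + t^2
Gamma^k_ij = (1/2) g^{kl} (d_i g_jl + d_j g_il - d_l g_ij), with g^inv = (1/(EG-F^2)) [[G, -F], [-F, E]]
first partials: E_s = -8 + (194/9)*s, E_t = 0, F_s = 5/3 + 3*t, F_t = 3*s, G_s = 0, G_t = 2*t
D = EG - F^2 = 173/64 - 2*s + (37/4)*t^2 + (45/2)*s*t + (2413/144)*s^2 - 8*s*t^2 - 10*s^2*t + (16/9)*s^2*t^2
expanded: Gamma^s_ss = (G E_s - 2F F_s + F E_t)/(2D), Gamma^s_st = (G E_t - F G_s)/(2D), Gamma^s_tt = (2G F_t - G G_s - F G_t)/(2D), Gamma^t_ss = (2E F_s - E E_t - F E_s)/(2D), Gamma^t_st = (E G_s - F E_t)/(2D), Gamma^t_tt = (E G_t - 2F F_t + F G_s)/(2D); substitute and cancel common factors

Answer: Gamma_sss = (1024*s*t^2 - 5760*s*t + 9652*s - 2304*t^2 + 6480*t - 576)/(1024*s^2*t^2 - 5760*s^2*t + 9652*s^2 - 4608*s*t^2 + 12960*s*t - 1152*s + 5328*t^2 + 1557), Gamma_sst = 0, Gamma_stt = (-960*s*t + 3132*s + 2160*t)/(1024*s^2*t^2 - 5760*s^2*t + 9652*s^2 - 4608*s*t^2 + 12960*s*t - 1152*s + 5328*t^2 + 1557), Gamma_tss = (-6912*s*t + 19440*s + 15984*t + 240)/(1024*s^2*t^2 - 5760*s^2*t + 9652*s^2 - 4608*s*t^2 + 12960*s*t - 1152*s + 5328*t^2 + 1557), Gamma_tst = 0, Gamma_ttt = (1024*s^2*t - 2880*s^2 - 4608*s*t + 6480*s + 5328*t)/(1024*s^2*t^2 - 5760*s^2*t + 9652*s^2 - 4608*s*t^2 + 12960*s*t - 1152*s + 5328*t^2 + 1557)


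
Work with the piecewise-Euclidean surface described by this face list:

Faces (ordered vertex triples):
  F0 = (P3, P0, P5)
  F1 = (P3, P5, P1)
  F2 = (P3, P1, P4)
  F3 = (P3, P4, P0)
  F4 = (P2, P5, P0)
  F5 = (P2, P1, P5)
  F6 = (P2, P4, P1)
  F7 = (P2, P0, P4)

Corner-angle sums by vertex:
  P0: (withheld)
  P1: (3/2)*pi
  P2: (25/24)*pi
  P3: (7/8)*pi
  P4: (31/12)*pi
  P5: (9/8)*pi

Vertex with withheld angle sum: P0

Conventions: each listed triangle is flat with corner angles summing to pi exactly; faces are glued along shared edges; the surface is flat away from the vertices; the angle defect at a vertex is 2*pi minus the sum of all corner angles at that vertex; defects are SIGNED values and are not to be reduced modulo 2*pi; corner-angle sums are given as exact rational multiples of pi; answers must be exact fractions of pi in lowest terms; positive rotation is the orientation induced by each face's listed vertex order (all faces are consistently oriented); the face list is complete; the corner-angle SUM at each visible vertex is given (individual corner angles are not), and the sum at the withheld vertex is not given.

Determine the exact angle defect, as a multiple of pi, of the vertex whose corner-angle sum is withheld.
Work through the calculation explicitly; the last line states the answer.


V = 6, E = 12, F = 8; chi = V - E + F = 2
Gauss-Bonnet: total defect = 2*pi*chi = 4*pi; visible defects sum to (23/8)*pi

Answer: defect(P0) = (9/8)*pi


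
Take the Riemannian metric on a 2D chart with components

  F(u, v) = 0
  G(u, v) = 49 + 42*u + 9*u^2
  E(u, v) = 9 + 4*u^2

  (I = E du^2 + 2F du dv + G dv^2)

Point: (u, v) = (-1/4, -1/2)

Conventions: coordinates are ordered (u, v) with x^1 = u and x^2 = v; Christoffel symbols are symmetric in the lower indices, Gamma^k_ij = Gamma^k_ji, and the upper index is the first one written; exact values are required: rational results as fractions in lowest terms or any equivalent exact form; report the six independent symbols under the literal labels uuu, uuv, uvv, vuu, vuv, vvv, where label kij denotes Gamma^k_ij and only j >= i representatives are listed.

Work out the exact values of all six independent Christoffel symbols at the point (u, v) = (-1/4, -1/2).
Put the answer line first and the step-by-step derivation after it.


Answer: Gamma_uuu = -4/37, Gamma_uuv = 0, Gamma_uvv = -75/37, Gamma_vuu = 0, Gamma_vuv = 12/25, Gamma_vvv = 0

E = 37/4, F = 0, G = 625/16 at the point
E_u = -2, E_v = 0, F_u = 0, F_v = 0, G_u = 75/2, G_v = 0
EG - F^2 = 23125/64;  g^inv = (64/23125) * [[625/16, 0], [0, 37/4]]
first-kind symbols [ij,l] = (1/2)(d_i g_jl + d_j g_il - d_l g_ij): [uu,u] = E_u/2 = -1, [uu,v] = F_u - E_v/2 = 0, [uv,u] = E_v/2 = 0, [uv,v] = G_u/2 = 75/4, [vv,u] = F_v - G_u/2 = -75/4, [vv,v] = G_v/2 = 0
Gamma^u_ij = (G*[ij,u] - F*[ij,v])/(EG - F^2), Gamma^v_ij = (E*[ij,v] - F*[ij,u])/(EG - F^2)


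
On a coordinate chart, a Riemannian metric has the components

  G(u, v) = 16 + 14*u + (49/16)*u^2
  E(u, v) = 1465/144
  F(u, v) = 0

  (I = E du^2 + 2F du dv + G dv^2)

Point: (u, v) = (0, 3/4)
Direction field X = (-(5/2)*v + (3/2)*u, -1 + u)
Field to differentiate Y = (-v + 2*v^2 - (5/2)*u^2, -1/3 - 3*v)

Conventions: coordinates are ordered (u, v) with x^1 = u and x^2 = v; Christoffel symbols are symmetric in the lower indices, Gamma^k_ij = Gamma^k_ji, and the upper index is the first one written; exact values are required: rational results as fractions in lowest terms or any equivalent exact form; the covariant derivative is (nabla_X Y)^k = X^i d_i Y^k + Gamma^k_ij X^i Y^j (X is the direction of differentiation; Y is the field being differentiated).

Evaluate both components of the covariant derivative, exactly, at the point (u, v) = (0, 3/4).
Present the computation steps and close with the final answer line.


E = 1465/144, F = 0, G = 16 at the point
E_u = 0, E_v = 0, F_u = 0, F_v = 0, G_u = 14, G_v = 0
EG - F^2 = 1465/9;  g^inv = (9/1465) * [[16, 0], [0, 1465/144]]
first-kind symbols [ij,l] = (1/2)(d_i g_jl + d_j g_il - d_l g_ij): [uu,u] = E_u/2 = 0, [uu,v] = F_u - E_v/2 = 0, [uv,u] = E_v/2 = 0, [uv,v] = G_u/2 = 7, [vv,u] = F_v - G_u/2 = -7, [vv,v] = G_v/2 = 0
Gamma^u_ij = (G*[ij,u] - F*[ij,v])/(EG - F^2), Gamma^v_ij = (E*[ij,v] - F*[ij,u])/(EG - F^2)
Gamma_uuu = 0, Gamma_uuv = 0, Gamma_uvv = -1008/1465, Gamma_vuu = 0, Gamma_vuv = 7/16, Gamma_vvv = 0
X = (-15/8, -1), Y = (3/8, -31/12) at the point

Answer: (nabla_X Y)^u = -5534/1465, (nabla_X Y)^v = 2537/512


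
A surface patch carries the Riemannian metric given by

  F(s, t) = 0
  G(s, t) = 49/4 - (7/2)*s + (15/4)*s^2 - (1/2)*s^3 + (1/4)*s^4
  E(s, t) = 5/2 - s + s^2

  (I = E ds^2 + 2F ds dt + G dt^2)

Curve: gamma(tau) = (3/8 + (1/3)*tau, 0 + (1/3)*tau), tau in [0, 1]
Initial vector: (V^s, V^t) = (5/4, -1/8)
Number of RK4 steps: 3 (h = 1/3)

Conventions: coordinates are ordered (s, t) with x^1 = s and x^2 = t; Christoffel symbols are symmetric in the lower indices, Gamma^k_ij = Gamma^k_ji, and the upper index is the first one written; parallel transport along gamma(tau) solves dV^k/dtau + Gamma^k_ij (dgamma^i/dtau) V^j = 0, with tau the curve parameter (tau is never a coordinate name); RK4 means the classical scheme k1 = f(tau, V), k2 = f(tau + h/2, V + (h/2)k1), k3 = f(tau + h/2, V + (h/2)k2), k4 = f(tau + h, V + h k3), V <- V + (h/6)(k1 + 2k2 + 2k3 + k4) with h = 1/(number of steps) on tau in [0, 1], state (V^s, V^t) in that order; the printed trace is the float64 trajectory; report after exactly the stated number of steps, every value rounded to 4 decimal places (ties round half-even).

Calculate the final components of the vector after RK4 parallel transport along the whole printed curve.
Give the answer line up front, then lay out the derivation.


Answer: V^s = 1.2398, V^t = -0.1296

gamma'(tau) = (1/3, 1/3); f(tau, V)^k = -Gamma^k_ij(gamma(tau)) gamma'^i(tau) V^j; h = 1/3; intermediate values shown to 6 dp
curve data and Christoffel symbols at the stage parameters:
  tau = 0.000000: gamma = (0.375000, 0.000000), gamma' = (0.333333, 0.333333); Gamma_sss = -0.055172, Gamma_sst = 0.000000, Gamma_stt = 0.186638, Gamma_tss = 0.000000, Gamma_tst = -0.036952, Gamma_ttt = 0.000000
  tau = 0.166667: gamma = (0.430556, 0.055556), gamma' = (0.333333, 0.333333); Gamma_sss = -0.030798, Gamma_sst = 0.000000, Gamma_stt = 0.104018, Gamma_tss = 0.000000, Gamma_tst = -0.020561, Gamma_ttt = 0.000000
  tau = 0.333333: gamma = (0.486111, 0.111111), gamma' = (0.333333, 0.333333); Gamma_sss = -0.006172, Gamma_sst = 0.000000, Gamma_stt = 0.020832, Gamma_tss = 0.000000, Gamma_tst = -0.004115, Gamma_ttt = 0.000000
  tau = 0.500000: gamma = (0.541667, 0.166667), gamma' = (0.333333, 0.333333); Gamma_sss = 0.018504, Gamma_sst = 0.000000, Gamma_stt = -0.062468, Gamma_tss = 0.000000, Gamma_tst = 0.012343, Gamma_ttt = 0.000000
  tau = 0.666667: gamma = (0.597222, 0.222222), gamma' = (0.333333, 0.333333); Gamma_sss = 0.043029, Gamma_sst = 0.000000, Gamma_stt = -0.145427, Gamma_tss = 0.000000, Gamma_tst = 0.028766, Gamma_ttt = 0.000000
  tau = 0.833333: gamma = (0.652778, 0.277778), gamma' = (0.333333, 0.333333); Gamma_sss = 0.067204, Gamma_sst = 0.000000, Gamma_stt = -0.227598, Gamma_tss = 0.000000, Gamma_tst = 0.045111, Gamma_ttt = 0.000000
  tau = 1.000000: gamma = (0.708333, 0.333333), gamma' = (0.333333, 0.333333); Gamma_sss = 0.090840, Gamma_sst = 0.000000, Gamma_stt = -0.308557, Gamma_tss = 0.000000, Gamma_tst = 0.061334, Gamma_ttt = 0.000000
step 0: V^s = 1.2500, V^t = -0.1250
step 1: k1 = (0.030765, 0.013857), k2 = (0.017139, 0.007762), k3 = (0.017151, 0.007739), k4 = (0.003434, 0.001555); V <- V + (h/6)(k1 + 2k2 + 2k3 + k4): V^s = 1.2557, V^t = -0.1224
step 2: k1 = (0.003434, 0.001555), k2 = (-0.010293, -0.004666), k3 = (-0.010300, -0.004652), k4 = (-0.023971, -0.010819); V <- V + (h/6)(k1 + 2k2 + 2k3 + k4): V^s = 1.2523, V^t = -0.1240
step 3: k1 = (-0.023971, -0.010819), k2 = (-0.037505, -0.016879), k3 = (-0.037531, -0.016830), k4 = (-0.050868, -0.022697); V <- V + (h/6)(k1 + 2k2 + 2k3 + k4): V^s = 1.2398, V^t = -0.1296


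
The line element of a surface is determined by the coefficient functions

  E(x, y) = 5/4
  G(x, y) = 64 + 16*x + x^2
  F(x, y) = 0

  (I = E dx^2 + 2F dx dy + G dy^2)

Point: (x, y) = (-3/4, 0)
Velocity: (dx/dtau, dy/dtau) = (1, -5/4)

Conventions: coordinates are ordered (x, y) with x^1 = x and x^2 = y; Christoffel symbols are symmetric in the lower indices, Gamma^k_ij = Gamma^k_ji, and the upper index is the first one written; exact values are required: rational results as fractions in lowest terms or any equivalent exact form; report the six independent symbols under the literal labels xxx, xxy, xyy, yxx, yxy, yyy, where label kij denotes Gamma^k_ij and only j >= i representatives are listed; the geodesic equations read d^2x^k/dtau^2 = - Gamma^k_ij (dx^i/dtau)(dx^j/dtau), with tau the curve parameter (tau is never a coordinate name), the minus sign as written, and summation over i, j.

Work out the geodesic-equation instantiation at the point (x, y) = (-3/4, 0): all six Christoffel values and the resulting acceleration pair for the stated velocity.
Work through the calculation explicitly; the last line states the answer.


E = 5/4, F = 0, G = 841/16 at the point
E_x = 0, E_y = 0, F_x = 0, F_y = 0, G_x = 29/2, G_y = 0
EG - F^2 = 4205/64;  g^inv = (64/4205) * [[841/16, 0], [0, 5/4]]
first-kind symbols [ij,l] = (1/2)(d_i g_jl + d_j g_il - d_l g_ij): [xx,x] = E_x/2 = 0, [xx,y] = F_x - E_y/2 = 0, [xy,x] = E_y/2 = 0, [xy,y] = G_x/2 = 29/4, [yy,x] = F_y - G_x/2 = -29/4, [yy,y] = G_y/2 = 0
Gamma^x_ij = (G*[ij,x] - F*[ij,y])/(EG - F^2), Gamma^y_ij = (E*[ij,y] - F*[ij,x])/(EG - F^2)
Gamma_xxx = 0, Gamma_xxy = 0, Gamma_xyy = -29/5, Gamma_yxx = 0, Gamma_yxy = 4/29, Gamma_yyy = 0
d^2x/dtau^2 = -(Gamma_xxx*(1)^2 + 2*Gamma_xxy*(1)*(-5/4) + Gamma_xyy*(-5/4)^2) = 145/16
d^2y/dtau^2 = -(Gamma_yxx*(1)^2 + 2*Gamma_yxy*(1)*(-5/4) + Gamma_yyy*(-5/4)^2) = 10/29

Answer: Gamma_xxx = 0, Gamma_xxy = 0, Gamma_xyy = -29/5, Gamma_yxx = 0, Gamma_yxy = 4/29, Gamma_yyy = 0; accelerations (d^2x/dtau^2, d^2y/dtau^2) = (145/16, 10/29)


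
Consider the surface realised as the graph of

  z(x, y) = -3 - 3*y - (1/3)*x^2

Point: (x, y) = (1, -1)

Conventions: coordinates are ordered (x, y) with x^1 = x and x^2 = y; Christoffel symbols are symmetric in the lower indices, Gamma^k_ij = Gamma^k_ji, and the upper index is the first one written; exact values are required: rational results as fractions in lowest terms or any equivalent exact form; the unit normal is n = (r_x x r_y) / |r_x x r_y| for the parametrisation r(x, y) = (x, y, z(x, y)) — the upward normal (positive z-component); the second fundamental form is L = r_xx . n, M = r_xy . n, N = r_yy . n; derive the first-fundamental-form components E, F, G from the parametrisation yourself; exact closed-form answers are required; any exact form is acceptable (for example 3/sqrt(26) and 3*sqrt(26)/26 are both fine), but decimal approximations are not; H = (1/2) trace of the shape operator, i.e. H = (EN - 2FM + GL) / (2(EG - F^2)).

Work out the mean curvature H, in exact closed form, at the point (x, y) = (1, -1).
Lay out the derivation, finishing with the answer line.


z_x = -2/3, z_y = -3, z_xx = -2/3, z_xy = 0, z_yy = 0
E = 13/9, F = 2, G = 10; answer radicand W^2 = 94/9
unnormalised second-form numerators: l = -2/3, m = 0, n = 0; L = l/sqrt(94/9), and similarly M = m/sqrt(W^2), N = n/sqrt(W^2)
H = (E*n - 2*F*m + G*l) / (2*(EG - F^2)*sqrt(W^2)); E*n - 2*F*m + G*l = -20/3, EG - F^2 = 94/9, so H = (-15/47)/sqrt(94/9)

Answer: H = -45*sqrt(94)/4418


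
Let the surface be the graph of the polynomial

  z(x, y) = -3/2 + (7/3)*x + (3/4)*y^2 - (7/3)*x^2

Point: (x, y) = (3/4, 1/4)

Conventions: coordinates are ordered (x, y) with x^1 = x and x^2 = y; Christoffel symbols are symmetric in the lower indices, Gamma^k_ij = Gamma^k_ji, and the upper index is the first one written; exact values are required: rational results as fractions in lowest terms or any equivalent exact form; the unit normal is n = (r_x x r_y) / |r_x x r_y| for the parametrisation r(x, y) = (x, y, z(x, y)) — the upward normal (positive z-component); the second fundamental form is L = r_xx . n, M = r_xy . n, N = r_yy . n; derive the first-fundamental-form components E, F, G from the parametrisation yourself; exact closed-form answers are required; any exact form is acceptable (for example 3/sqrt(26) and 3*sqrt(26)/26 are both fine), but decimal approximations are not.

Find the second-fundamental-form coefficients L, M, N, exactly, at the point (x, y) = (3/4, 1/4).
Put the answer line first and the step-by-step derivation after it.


Answer: L = -112*sqrt(1441)/1441, M = 0, N = 36*sqrt(1441)/1441

z_x = -7/6, z_y = 3/8, z_xx = -14/3, z_xy = 0, z_yy = 3/2
E = 85/36, F = -7/16, G = 73/64; answer radicand W^2 = 1441/576
unnormalised second-form numerators: l = -14/3, m = 0, n = 3/2; L = l/sqrt(1441/576), and similarly M = m/sqrt(W^2), N = n/sqrt(W^2)


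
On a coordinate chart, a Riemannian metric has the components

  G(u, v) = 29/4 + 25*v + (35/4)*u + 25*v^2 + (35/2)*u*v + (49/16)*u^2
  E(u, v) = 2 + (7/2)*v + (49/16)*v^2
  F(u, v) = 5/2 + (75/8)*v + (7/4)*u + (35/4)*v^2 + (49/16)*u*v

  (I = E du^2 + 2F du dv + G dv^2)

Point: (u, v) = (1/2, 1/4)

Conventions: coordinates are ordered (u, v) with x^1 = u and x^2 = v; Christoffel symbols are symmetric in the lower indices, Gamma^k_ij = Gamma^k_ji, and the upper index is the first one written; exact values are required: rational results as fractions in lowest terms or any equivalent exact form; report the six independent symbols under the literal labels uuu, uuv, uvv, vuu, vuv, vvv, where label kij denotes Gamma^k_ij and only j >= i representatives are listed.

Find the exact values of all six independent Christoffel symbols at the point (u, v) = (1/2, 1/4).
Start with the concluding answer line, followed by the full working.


Answer: Gamma_uuu = 0, Gamma_uuv = 644/6261, Gamma_uvv = 1840/6261, Gamma_vuu = 0, Gamma_vuv = 2072/6261, Gamma_vvv = 5920/6261

E = 785/256, F = 851/128, G = 1433/64 at the point
E_u = 0, E_v = 161/32, F_u = 161/64, F_v = 489/32, G_u = 259/16, G_v = 185/4
EG - F^2 = 6261/256;  g^inv = (256/6261) * [[1433/64, -851/128], [-851/128, 785/256]]
first-kind symbols [ij,l] = (1/2)(d_i g_jl + d_j g_il - d_l g_ij): [uu,u] = E_u/2 = 0, [uu,v] = F_u - E_v/2 = 0, [uv,u] = E_v/2 = 161/64, [uv,v] = G_u/2 = 259/32, [vv,u] = F_v - G_u/2 = 115/16, [vv,v] = G_v/2 = 185/8
Gamma^u_ij = (G*[ij,u] - F*[ij,v])/(EG - F^2), Gamma^v_ij = (E*[ij,v] - F*[ij,u])/(EG - F^2)


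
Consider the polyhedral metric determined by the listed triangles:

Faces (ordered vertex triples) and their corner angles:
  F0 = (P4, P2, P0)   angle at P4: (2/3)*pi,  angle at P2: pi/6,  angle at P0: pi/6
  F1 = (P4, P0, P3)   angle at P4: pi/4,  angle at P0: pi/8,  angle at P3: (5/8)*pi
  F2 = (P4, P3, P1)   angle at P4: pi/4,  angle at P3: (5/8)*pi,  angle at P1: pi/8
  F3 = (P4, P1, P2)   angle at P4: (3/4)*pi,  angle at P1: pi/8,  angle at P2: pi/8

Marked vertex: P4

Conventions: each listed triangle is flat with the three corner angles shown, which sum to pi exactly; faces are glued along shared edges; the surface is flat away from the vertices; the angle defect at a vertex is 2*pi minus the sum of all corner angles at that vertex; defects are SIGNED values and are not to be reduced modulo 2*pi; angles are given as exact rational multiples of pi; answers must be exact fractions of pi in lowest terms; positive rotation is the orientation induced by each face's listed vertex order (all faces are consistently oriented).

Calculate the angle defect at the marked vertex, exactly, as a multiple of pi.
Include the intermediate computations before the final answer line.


Sum of corner angles at P4: (23/12)*pi
defect = 2*pi - (23/12)*pi

Answer: defect(P4) = pi/12


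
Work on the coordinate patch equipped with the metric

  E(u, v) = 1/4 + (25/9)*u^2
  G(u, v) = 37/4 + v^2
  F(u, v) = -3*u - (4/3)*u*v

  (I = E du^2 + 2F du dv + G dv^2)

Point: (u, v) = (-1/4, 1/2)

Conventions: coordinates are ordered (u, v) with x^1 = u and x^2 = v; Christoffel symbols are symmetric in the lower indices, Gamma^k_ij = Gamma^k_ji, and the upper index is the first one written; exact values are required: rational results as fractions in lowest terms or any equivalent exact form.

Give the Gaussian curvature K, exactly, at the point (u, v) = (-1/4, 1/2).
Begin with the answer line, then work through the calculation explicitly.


Answer: K = -224640/840889

E = 61/144, F = 11/12, G = 19/2, EG - F^2 = 917/288 at the point
E_u = -25/18, E_v = 0, F_u = -11/3, F_v = 1/3, G_u = 0, G_v = 1
E_vv = 0, F_uv = -4/3, G_uu = 0
The intrinsic route: Brioschi's K = (det M1 - det M2)/(EG - F^2)^2.
M1 = [[-E_vv/2 + F_uv - G_uu/2, E_u/2, F_u - E_v/2], [F_v - G_u/2, E, F], [G_v/2, F, G]] = [[-4/3, -25/36, -11/3], [1/3, 61/144, 11/12], [1/2, 11/12, 19/2]]; det M1 = -65/24
M2 = [[0, E_v/2, G_u/2], [E_v/2, E, F], [G_u/2, F, G]] = [[0, 0, 0], [0, 61/144, 11/12], [0, 11/12, 19/2]]; det M2 = 0
det M1 - det M2 = -65/24; K = -65/24 / (917/288)^2 = -224640/840889


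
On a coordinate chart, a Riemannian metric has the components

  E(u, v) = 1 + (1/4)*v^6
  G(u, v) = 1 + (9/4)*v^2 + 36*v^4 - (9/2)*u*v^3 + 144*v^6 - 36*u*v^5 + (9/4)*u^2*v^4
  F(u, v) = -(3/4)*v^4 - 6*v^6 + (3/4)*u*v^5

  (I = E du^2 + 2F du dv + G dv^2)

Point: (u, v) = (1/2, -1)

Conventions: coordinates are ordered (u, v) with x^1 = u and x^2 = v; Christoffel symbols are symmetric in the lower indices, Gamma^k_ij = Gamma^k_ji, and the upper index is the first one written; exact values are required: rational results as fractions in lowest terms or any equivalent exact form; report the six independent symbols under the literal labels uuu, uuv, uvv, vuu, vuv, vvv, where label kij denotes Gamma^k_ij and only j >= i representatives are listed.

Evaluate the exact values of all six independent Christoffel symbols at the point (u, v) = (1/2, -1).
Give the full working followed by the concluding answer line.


E = 5/4, F = -57/8, G = 3265/16 at the point
E_u = 0, E_v = -3/2, F_u = -3/4, F_v = 327/8, G_u = 171/4, G_v = -2223/2
EG - F^2 = 3269/16;  g^inv = (16/3269) * [[3265/16, 57/8], [57/8, 5/4]]
first-kind symbols [ij,l] = (1/2)(d_i g_jl + d_j g_il - d_l g_ij): [uu,u] = E_u/2 = 0, [uu,v] = F_u - E_v/2 = 0, [uv,u] = E_v/2 = -3/4, [uv,v] = G_u/2 = 171/8, [vv,u] = F_v - G_u/2 = 39/2, [vv,v] = G_v/2 = -2223/4
Gamma^u_ij = (G*[ij,u] - F*[ij,v])/(EG - F^2), Gamma^v_ij = (E*[ij,v] - F*[ij,u])/(EG - F^2)

Answer: Gamma_uuu = 0, Gamma_uuv = -12/3269, Gamma_uvv = 312/3269, Gamma_vuu = 0, Gamma_vuv = 342/3269, Gamma_vvv = -8892/3269


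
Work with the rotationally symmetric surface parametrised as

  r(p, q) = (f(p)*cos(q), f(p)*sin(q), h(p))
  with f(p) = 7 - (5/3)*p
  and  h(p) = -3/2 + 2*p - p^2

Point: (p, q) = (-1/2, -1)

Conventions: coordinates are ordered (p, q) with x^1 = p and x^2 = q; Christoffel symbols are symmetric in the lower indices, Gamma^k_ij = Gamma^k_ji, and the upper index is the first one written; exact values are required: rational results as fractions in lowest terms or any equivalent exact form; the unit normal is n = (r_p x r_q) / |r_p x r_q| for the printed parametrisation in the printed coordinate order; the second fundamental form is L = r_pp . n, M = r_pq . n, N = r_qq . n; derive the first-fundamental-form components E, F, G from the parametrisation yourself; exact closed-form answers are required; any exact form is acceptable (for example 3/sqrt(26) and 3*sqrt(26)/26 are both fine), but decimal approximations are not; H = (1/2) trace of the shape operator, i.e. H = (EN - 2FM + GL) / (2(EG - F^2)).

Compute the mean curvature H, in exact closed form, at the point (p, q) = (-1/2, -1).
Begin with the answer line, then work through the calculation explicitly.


Answer: H = 4977*sqrt(106)/528092

f = 47/6, f' = -5/3, f'' = 0, h' = 3, h'' = -2
E = 106/9, F = 0, G = 2209/36; answer radicand W^2 = 106/9
unnormalised second-form numerators: l = 10/3, m = 0, n = 47/2; L = l/sqrt(106/9), and similarly M = m/sqrt(W^2), N = n/sqrt(W^2)
H = (E*n - 2*F*m + G*l) / (2*(EG - F^2)*sqrt(W^2)); E*n - 2*F*m + G*l = 25991/54, EG - F^2 = 117077/162, so H = (1659/4982)/sqrt(106/9)


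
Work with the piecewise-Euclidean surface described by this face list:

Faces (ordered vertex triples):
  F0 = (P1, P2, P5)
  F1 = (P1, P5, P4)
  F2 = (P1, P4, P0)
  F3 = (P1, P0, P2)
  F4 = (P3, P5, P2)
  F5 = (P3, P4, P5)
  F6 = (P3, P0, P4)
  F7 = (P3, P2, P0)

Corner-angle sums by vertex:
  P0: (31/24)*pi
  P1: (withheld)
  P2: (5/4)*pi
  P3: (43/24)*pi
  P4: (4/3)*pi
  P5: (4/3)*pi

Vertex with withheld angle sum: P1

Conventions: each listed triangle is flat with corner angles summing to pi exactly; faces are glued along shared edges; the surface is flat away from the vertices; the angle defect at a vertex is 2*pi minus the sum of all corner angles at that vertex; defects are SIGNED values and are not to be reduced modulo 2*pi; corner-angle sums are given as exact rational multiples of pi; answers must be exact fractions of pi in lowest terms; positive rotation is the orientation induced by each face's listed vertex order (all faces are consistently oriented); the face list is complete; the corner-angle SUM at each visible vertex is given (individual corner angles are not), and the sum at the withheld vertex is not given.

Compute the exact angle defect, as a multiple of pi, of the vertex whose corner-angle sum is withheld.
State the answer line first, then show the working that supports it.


Answer: defect(P1) = pi

V = 6, E = 12, F = 8; chi = V - E + F = 2
Gauss-Bonnet: total defect = 2*pi*chi = 4*pi; visible defects sum to 3*pi


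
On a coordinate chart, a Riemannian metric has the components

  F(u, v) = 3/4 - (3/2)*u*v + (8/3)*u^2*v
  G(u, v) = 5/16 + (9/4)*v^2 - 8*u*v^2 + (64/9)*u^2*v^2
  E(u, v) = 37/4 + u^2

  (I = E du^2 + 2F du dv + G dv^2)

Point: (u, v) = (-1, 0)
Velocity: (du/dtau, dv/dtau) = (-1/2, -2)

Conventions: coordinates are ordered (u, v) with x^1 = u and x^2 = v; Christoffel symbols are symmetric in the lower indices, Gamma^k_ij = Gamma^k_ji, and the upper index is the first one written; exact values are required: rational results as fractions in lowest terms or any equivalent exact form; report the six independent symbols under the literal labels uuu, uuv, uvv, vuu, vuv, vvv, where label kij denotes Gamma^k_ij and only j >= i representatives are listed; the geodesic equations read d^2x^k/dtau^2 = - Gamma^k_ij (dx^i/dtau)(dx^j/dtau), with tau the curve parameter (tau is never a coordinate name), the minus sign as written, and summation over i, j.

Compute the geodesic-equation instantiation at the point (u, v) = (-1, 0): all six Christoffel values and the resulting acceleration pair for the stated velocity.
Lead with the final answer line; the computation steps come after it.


Answer: Gamma_uuu = -20/169, Gamma_uuv = 0, Gamma_uvv = 250/507, Gamma_vuu = 48/169, Gamma_vuv = 0, Gamma_vvv = -200/169; accelerations (d^2u/dtau^2, d^2v/dtau^2) = (-985/507, 788/169)

E = 41/4, F = 3/4, G = 5/16 at the point
E_u = -2, E_v = 0, F_u = 0, F_v = 25/6, G_u = 0, G_v = 0
EG - F^2 = 169/64;  g^inv = (64/169) * [[5/16, -3/4], [-3/4, 41/4]]
first-kind symbols [ij,l] = (1/2)(d_i g_jl + d_j g_il - d_l g_ij): [uu,u] = E_u/2 = -1, [uu,v] = F_u - E_v/2 = 0, [uv,u] = E_v/2 = 0, [uv,v] = G_u/2 = 0, [vv,u] = F_v - G_u/2 = 25/6, [vv,v] = G_v/2 = 0
Gamma^u_ij = (G*[ij,u] - F*[ij,v])/(EG - F^2), Gamma^v_ij = (E*[ij,v] - F*[ij,u])/(EG - F^2)
Gamma_uuu = -20/169, Gamma_uuv = 0, Gamma_uvv = 250/507, Gamma_vuu = 48/169, Gamma_vuv = 0, Gamma_vvv = -200/169
d^2u/dtau^2 = -(Gamma_uuu*(-1/2)^2 + 2*Gamma_uuv*(-1/2)*(-2) + Gamma_uvv*(-2)^2) = -985/507
d^2v/dtau^2 = -(Gamma_vuu*(-1/2)^2 + 2*Gamma_vuv*(-1/2)*(-2) + Gamma_vvv*(-2)^2) = 788/169


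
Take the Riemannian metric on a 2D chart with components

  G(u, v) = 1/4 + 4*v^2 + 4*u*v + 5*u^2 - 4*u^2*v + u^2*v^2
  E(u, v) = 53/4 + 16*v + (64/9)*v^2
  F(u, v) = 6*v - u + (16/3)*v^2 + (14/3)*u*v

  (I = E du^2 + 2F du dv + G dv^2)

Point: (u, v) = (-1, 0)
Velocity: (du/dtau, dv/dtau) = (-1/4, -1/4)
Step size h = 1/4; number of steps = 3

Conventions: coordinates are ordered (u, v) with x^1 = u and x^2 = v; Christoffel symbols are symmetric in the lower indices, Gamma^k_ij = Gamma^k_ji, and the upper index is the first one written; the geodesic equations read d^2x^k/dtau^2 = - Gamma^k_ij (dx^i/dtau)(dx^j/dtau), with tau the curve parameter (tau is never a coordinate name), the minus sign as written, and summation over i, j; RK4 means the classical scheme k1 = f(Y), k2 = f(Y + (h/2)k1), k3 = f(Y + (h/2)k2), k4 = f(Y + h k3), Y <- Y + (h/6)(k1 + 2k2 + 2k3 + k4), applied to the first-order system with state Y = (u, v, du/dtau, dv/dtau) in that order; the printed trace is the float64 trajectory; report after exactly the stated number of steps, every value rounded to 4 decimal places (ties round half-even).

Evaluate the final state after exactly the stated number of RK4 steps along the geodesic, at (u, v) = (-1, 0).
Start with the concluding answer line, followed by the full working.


Answer: u = -1.2157, v = -0.1199, du/dtau = -0.3161, dv/dtau = -0.0877

f(Y) = (du/dtau, dv/dtau, -Gamma^u_ij Y'^i Y'^j, -Gamma^v_ij Y'^i Y'^j) with the Gammas evaluated at the stage position; h = 0.250000; intermediate values shown to 6 dp
step 0: u = -1.0000, v = 0.0000, du/dtau = -0.2500, dv/dtau = -0.2500
step 1:
  k1: at (u, v) = (-1.000000, 0.000000), (du/dtau, dv/dtau) = (-0.250000, -0.250000); Gamma_uuu = 0.131267, Gamma_uuv = 0.685506, Gamma_uvv = 0.543300, Gamma_vuu = -1.739289, Gamma_vuv = -1.082954, Gamma_vvv = -0.865390; k1 = (-0.250000, -0.250000, -0.127849, 0.298162)
  k2: at (u, v) = (-1.031250, -0.031250), (du/dtau, dv/dtau) = (-0.265981, -0.212730); Gamma_uuu = 0.121450, Gamma_uuv = 0.690778, Gamma_uvv = 0.552017, Gamma_vuu = -1.550346, Gamma_vuv = -1.035107, Gamma_vvv = -0.839767; k2 = (-0.265981, -0.212730, -0.111744, 0.264821)
  k3: at (u, v) = (-1.033248, -0.026591), (du/dtau, dv/dtau) = (-0.263968, -0.216897); Gamma_uuu = 0.122102, Gamma_uuv = 0.690026, Gamma_uvv = 0.551103, Gamma_vuu = -1.557649, Gamma_vuv = -1.035935, Gamma_vvv = -0.841041; k3 = (-0.263968, -0.216897, -0.113448, 0.266725)
  k4: at (u, v) = (-1.065992, -0.054224), (du/dtau, dv/dtau) = (-0.278362, -0.183319); Gamma_uuu = 0.115712, Gamma_uuv = 0.696144, Gamma_uvv = 0.561112, Gamma_vuu = -1.398741, Gamma_vuv = -0.994174, Gamma_vvv = -0.818575; k4 = (-0.278362, -0.183319, -0.098870, 0.237354)
  Y <- Y + (h/6)(k1 + 2k2 + 2k3 + k4): u = -1.0662, v = -0.0539, du/dtau = -0.2782, dv/dtau = -0.1834
step 2:
  k1: at (u, v) = (-1.066178, -0.053857), (du/dtau, dv/dtau) = (-0.278213, -0.183391); Gamma_uuu = 0.115741, Gamma_uuv = 0.696075, Gamma_uvv = 0.561027, Gamma_vuu = -1.399183, Gamma_vuv = -0.994199, Gamma_vvv = -0.818657; k1 = (-0.278213, -0.183391, -0.098857, 0.237285)
  k2: at (u, v) = (-1.100954, -0.076781), (du/dtau, dv/dtau) = (-0.290570, -0.153731); Gamma_uuu = 0.111946, Gamma_uuv = 0.702528, Gamma_uvv = 0.571838, Gamma_vuu = -1.266612, Gamma_vuv = -0.957508, Gamma_vvv = -0.799247; k2 = (-0.290570, -0.153731, -0.085729, 0.211373)
  k3: at (u, v) = (-1.102499, -0.073074), (du/dtau, dv/dtau) = (-0.288929, -0.156970); Gamma_uuu = 0.112092, Gamma_uuv = 0.701707, Gamma_uvv = 0.570786, Gamma_vuu = -1.271330, Gamma_vuv = -0.957862, Gamma_vvv = -0.800097; k3 = (-0.288929, -0.156970, -0.087070, 0.212728)
  k4: at (u, v) = (-1.138410, -0.093100), (du/dtau, dv/dtau) = (-0.299980, -0.130209); Gamma_uuu = 0.109760, Gamma_uuv = 0.708381, Gamma_uvv = 0.582280, Gamma_vuu = -1.157904, Gamma_vuv = -0.924964, Gamma_vvv = -0.782879; k4 = (-0.299980, -0.130209, -0.075088, 0.189730)
  Y <- Y + (h/6)(k1 + 2k2 + 2k3 + k4): u = -1.1386, v = -0.0928, du/dtau = -0.2999, dv/dtau = -0.1303
step 3:
  k1: at (u, v) = (-1.138560, -0.092816), (du/dtau, dv/dtau) = (-0.299860, -0.130257); Gamma_uuu = 0.109759, Gamma_uuv = 0.708312, Gamma_uvv = 0.582191, Gamma_vuu = -1.158169, Gamma_vuv = -0.924959, Gamma_vvv = -0.782930; k1 = (-0.299860, -0.130257, -0.075079, 0.189678)
  k2: at (u, v) = (-1.176043, -0.109098), (du/dtau, dv/dtau) = (-0.309245, -0.106548); Gamma_uuu = 0.108446, Gamma_uuv = 0.714799, Gamma_uvv = 0.593885, Gamma_vuu = -1.061758, Gamma_vuv = -0.895221, Gamma_vvv = -0.767831; k2 = (-0.309245, -0.106548, -0.064217, 0.169249)
  k3: at (u, v) = (-1.177216, -0.106134), (du/dtau, dv/dtau) = (-0.307887, -0.109101); Gamma_uuu = 0.108358, Gamma_uuv = 0.713978, Gamma_uvv = 0.592769, Gamma_vuu = -1.064943, Gamma_vuv = -0.895346, Gamma_vvv = -0.768411; k3 = (-0.307887, -0.109101, -0.065294, 0.170248)
  k4: at (u, v) = (-1.215532, -0.120091), (du/dtau, dv/dtau) = (-0.316184, -0.087695); Gamma_uuu = 0.107567, Gamma_uuv = 0.720304, Gamma_uvv = 0.604645, Gamma_vuu = -0.981244, Gamma_vuv = -0.868112, Gamma_vvv = -0.754874; k4 = (-0.316184, -0.087695, -0.055349, 0.152044)
  Y <- Y + (h/6)(k1 + 2k2 + 2k3 + k4): u = -1.2157, v = -0.1199, du/dtau = -0.3161, dv/dtau = -0.0877


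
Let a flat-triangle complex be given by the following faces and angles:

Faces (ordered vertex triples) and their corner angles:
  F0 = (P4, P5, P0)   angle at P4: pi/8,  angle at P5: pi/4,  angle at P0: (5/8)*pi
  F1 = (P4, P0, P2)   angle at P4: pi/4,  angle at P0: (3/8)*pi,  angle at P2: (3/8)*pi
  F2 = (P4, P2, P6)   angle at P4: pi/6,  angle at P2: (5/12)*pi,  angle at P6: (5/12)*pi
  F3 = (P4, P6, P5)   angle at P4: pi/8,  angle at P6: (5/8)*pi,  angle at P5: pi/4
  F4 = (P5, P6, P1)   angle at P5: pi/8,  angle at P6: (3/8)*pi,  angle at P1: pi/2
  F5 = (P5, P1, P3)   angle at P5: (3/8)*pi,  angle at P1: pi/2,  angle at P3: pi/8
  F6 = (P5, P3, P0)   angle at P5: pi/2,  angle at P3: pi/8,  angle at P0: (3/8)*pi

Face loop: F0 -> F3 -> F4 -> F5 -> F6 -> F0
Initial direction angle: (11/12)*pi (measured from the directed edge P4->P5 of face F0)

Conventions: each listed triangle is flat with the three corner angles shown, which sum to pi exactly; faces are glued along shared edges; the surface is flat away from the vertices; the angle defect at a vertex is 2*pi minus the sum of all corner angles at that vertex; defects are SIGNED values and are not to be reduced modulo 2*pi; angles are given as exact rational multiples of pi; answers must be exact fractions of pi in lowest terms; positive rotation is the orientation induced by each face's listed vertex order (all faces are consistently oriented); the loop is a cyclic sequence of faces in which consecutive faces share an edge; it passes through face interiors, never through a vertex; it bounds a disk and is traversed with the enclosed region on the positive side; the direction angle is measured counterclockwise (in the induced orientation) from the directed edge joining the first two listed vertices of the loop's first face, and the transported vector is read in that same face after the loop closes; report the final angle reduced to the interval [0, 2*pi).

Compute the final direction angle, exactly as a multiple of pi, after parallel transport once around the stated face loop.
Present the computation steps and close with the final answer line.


enclosed vertex P5: corner angles sum to (3/2)*pi, defect = 2*pi - (3/2)*pi = pi/2
by Gauss-Bonnet the loop rotates the vector by the enclosed defect sum (positive orientation, mod 2*pi)
final angle = (11/12)*pi + pi/2 = (17/12)*pi (mod 2*pi)

Answer: final direction angle = (17/12)*pi


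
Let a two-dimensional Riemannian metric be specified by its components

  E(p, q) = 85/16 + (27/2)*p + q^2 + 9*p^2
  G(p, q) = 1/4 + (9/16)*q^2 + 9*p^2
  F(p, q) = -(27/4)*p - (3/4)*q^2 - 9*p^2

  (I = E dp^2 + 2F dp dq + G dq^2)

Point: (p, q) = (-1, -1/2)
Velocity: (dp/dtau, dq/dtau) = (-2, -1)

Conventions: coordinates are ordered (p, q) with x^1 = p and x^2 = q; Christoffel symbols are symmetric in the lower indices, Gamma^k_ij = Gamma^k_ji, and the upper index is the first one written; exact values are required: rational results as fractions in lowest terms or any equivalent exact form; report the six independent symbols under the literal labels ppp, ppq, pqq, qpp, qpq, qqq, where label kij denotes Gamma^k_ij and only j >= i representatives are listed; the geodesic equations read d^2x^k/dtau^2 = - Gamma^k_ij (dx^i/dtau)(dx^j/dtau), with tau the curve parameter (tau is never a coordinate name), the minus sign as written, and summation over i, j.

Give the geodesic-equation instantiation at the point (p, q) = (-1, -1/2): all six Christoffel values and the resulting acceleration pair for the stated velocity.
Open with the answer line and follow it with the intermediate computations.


Answer: Gamma_ppp = 7692/4133, Gamma_ppq = -27272/4133, Gamma_pqq = 93054/4133, Gamma_qpp = 7168/4133, Gamma_qpq = -11040/4133, Gamma_qqq = 24030/4133; accelerations (d^2p/dtau^2, d^2q/dtau^2) = (-14734/4133, -8542/4133)

E = 17/16, F = -39/16, G = 601/64 at the point
E_p = -9/2, E_q = -1, F_p = 45/4, F_q = 3/4, G_p = -18, G_q = -9/16
EG - F^2 = 4133/1024;  g^inv = (1024/4133) * [[601/64, 39/16], [39/16, 17/16]]
first-kind symbols [ij,l] = (1/2)(d_i g_jl + d_j g_il - d_l g_ij): [pp,p] = E_p/2 = -9/4, [pp,q] = F_p - E_q/2 = 47/4, [pq,p] = E_q/2 = -1/2, [pq,q] = G_p/2 = -9, [qq,p] = F_q - G_p/2 = 39/4, [qq,q] = G_q/2 = -9/32
Gamma^p_ij = (G*[ij,p] - F*[ij,q])/(EG - F^2), Gamma^q_ij = (E*[ij,q] - F*[ij,p])/(EG - F^2)
Gamma_ppp = 7692/4133, Gamma_ppq = -27272/4133, Gamma_pqq = 93054/4133, Gamma_qpp = 7168/4133, Gamma_qpq = -11040/4133, Gamma_qqq = 24030/4133
d^2p/dtau^2 = -(Gamma_ppp*(-2)^2 + 2*Gamma_ppq*(-2)*(-1) + Gamma_pqq*(-1)^2) = -14734/4133
d^2q/dtau^2 = -(Gamma_qpp*(-2)^2 + 2*Gamma_qpq*(-2)*(-1) + Gamma_qqq*(-1)^2) = -8542/4133


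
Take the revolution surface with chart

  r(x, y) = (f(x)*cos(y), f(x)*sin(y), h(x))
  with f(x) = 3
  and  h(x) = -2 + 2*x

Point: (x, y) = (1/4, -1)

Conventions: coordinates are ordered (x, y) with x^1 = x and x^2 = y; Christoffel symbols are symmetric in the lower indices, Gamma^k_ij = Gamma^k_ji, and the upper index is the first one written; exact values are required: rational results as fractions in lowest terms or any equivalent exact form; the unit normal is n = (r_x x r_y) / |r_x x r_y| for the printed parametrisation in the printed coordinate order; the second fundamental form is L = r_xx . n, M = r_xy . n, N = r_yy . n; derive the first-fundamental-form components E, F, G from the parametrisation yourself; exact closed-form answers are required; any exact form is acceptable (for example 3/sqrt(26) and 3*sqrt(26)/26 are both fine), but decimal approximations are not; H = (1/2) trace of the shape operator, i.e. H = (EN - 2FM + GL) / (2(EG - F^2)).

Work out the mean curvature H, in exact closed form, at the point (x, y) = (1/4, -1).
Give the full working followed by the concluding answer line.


f = 3, f' = 0, f'' = 0, h' = 2, h'' = 0
E = 4, F = 0, G = 9; answer radicand W^2 = 4
unnormalised second-form numerators: l = 0, m = 0, n = 6; L = l/sqrt(4), and similarly M = m/sqrt(W^2), N = n/sqrt(W^2)
H = (E*n - 2*F*m + G*l) / (2*(EG - F^2)*sqrt(W^2)); E*n - 2*F*m + G*l = 24, EG - F^2 = 36, so H = (1/3)/sqrt(4)

Answer: H = 1/6
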